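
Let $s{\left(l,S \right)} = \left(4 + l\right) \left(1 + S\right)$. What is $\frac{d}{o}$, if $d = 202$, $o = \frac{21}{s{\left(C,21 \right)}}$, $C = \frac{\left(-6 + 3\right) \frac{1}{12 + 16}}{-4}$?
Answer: $\frac{501061}{588} \approx 852.14$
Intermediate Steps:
$C = \frac{3}{112}$ ($C = - \frac{3}{28} \left(- \frac{1}{4}\right) = \left(-3\right) \frac{1}{28} \left(- \frac{1}{4}\right) = \left(- \frac{3}{28}\right) \left(- \frac{1}{4}\right) = \frac{3}{112} \approx 0.026786$)
$s{\left(l,S \right)} = \left(1 + S\right) \left(4 + l\right)$
$o = \frac{1176}{4961}$ ($o = \frac{21}{4 + \frac{3}{112} + 4 \cdot 21 + 21 \cdot \frac{3}{112}} = \frac{21}{4 + \frac{3}{112} + 84 + \frac{9}{16}} = \frac{21}{\frac{4961}{56}} = 21 \cdot \frac{56}{4961} = \frac{1176}{4961} \approx 0.23705$)
$\frac{d}{o} = \frac{202}{\frac{1176}{4961}} = 202 \cdot \frac{4961}{1176} = \frac{501061}{588}$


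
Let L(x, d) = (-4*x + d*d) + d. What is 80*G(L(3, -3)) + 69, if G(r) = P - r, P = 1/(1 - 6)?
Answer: 533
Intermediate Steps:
P = -1/5 (P = 1/(-5) = -1/5 ≈ -0.20000)
L(x, d) = d + d**2 - 4*x (L(x, d) = (-4*x + d**2) + d = (d**2 - 4*x) + d = d + d**2 - 4*x)
G(r) = -1/5 - r
80*G(L(3, -3)) + 69 = 80*(-1/5 - (-3 + (-3)**2 - 4*3)) + 69 = 80*(-1/5 - (-3 + 9 - 12)) + 69 = 80*(-1/5 - 1*(-6)) + 69 = 80*(-1/5 + 6) + 69 = 80*(29/5) + 69 = 464 + 69 = 533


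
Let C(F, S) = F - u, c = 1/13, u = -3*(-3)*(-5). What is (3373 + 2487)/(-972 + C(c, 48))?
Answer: -7618/1205 ≈ -6.3220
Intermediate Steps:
u = -45 (u = 9*(-5) = -45)
c = 1/13 ≈ 0.076923
C(F, S) = 45 + F (C(F, S) = F - 1*(-45) = F + 45 = 45 + F)
(3373 + 2487)/(-972 + C(c, 48)) = (3373 + 2487)/(-972 + (45 + 1/13)) = 5860/(-972 + 586/13) = 5860/(-12050/13) = 5860*(-13/12050) = -7618/1205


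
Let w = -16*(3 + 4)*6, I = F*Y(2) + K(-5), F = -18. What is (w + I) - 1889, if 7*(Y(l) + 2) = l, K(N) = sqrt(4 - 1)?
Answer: -17711/7 + sqrt(3) ≈ -2528.4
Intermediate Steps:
K(N) = sqrt(3)
Y(l) = -2 + l/7
I = 216/7 + sqrt(3) (I = -18*(-2 + (1/7)*2) + sqrt(3) = -18*(-2 + 2/7) + sqrt(3) = -18*(-12/7) + sqrt(3) = 216/7 + sqrt(3) ≈ 32.589)
w = -672 (w = -112*6 = -16*42 = -672)
(w + I) - 1889 = (-672 + (216/7 + sqrt(3))) - 1889 = (-4488/7 + sqrt(3)) - 1889 = -17711/7 + sqrt(3)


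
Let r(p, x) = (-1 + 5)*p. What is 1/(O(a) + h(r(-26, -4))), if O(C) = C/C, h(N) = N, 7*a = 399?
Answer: -1/103 ≈ -0.0097087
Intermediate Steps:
a = 57 (a = (⅐)*399 = 57)
r(p, x) = 4*p
O(C) = 1
1/(O(a) + h(r(-26, -4))) = 1/(1 + 4*(-26)) = 1/(1 - 104) = 1/(-103) = -1/103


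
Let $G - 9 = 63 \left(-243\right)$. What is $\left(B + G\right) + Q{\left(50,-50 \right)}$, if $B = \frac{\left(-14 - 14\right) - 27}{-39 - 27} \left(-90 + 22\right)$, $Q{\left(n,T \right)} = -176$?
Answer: $- \frac{46598}{3} \approx -15533.0$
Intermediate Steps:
$G = -15300$ ($G = 9 + 63 \left(-243\right) = 9 - 15309 = -15300$)
$B = - \frac{170}{3}$ ($B = \frac{\left(-14 - 14\right) - 27}{-66} \left(-68\right) = \left(-28 - 27\right) \left(- \frac{1}{66}\right) \left(-68\right) = \left(-55\right) \left(- \frac{1}{66}\right) \left(-68\right) = \frac{5}{6} \left(-68\right) = - \frac{170}{3} \approx -56.667$)
$\left(B + G\right) + Q{\left(50,-50 \right)} = \left(- \frac{170}{3} - 15300\right) - 176 = - \frac{46070}{3} - 176 = - \frac{46598}{3}$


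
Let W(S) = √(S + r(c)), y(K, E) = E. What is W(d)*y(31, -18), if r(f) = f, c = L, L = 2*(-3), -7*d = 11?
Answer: -18*I*√371/7 ≈ -49.529*I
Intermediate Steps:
d = -11/7 (d = -⅐*11 = -11/7 ≈ -1.5714)
L = -6
c = -6
W(S) = √(-6 + S) (W(S) = √(S - 6) = √(-6 + S))
W(d)*y(31, -18) = √(-6 - 11/7)*(-18) = √(-53/7)*(-18) = (I*√371/7)*(-18) = -18*I*√371/7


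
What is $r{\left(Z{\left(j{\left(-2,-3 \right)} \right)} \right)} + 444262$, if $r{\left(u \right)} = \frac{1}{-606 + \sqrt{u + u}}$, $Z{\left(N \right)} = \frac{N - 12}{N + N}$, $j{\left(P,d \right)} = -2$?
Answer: $\frac{163145889392}{367229} - \frac{\sqrt{7}}{367229} \approx 4.4426 \cdot 10^{5}$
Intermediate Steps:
$Z{\left(N \right)} = \frac{-12 + N}{2 N}$
$r{\left(u \right)} = \frac{1}{-606 + \sqrt{2} \sqrt{u}}$ ($r{\left(u \right)} = \frac{1}{-606 + \sqrt{2 u}} = \frac{1}{-606 + \sqrt{2} \sqrt{u}}$)
$r{\left(Z{\left(j{\left(-2,-3 \right)} \right)} \right)} + 444262 = \frac{1}{-606 + \sqrt{2} \sqrt{\frac{-12 - 2}{2 \left(-2\right)}}} + 444262 = \frac{1}{-606 + \sqrt{2} \sqrt{\frac{1}{2} \left(- \frac{1}{2}\right) \left(-14\right)}} + 444262 = \frac{1}{-606 + \sqrt{2} \sqrt{\frac{7}{2}}} + 444262 = \frac{1}{-606 + \sqrt{2} \frac{\sqrt{14}}{2}} + 444262 = \frac{1}{-606 + \sqrt{7}} + 444262 = 444262 + \frac{1}{-606 + \sqrt{7}}$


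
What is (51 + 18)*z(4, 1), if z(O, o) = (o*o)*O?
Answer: 276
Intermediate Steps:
z(O, o) = O*o² (z(O, o) = o²*O = O*o²)
(51 + 18)*z(4, 1) = (51 + 18)*(4*1²) = 69*(4*1) = 69*4 = 276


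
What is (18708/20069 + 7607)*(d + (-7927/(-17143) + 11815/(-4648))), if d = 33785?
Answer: 58714377493635469583/228444463688 ≈ 2.5702e+8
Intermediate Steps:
(18708/20069 + 7607)*(d + (-7927/(-17143) + 11815/(-4648))) = (18708/20069 + 7607)*(33785 + (-7927/(-17143) + 11815/(-4648))) = (18708*(1/20069) + 7607)*(33785 + (-7927*(-1/17143) + 11815*(-1/4648))) = (18708/20069 + 7607)*(33785 + (7927/17143 - 11815/4648)) = 152683591*(33785 - 23671407/11382952)/20069 = (152683591/20069)*(384549361913/11382952) = 58714377493635469583/228444463688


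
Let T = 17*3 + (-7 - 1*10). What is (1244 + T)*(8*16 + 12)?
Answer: 178920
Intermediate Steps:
T = 34 (T = 51 + (-7 - 10) = 51 - 17 = 34)
(1244 + T)*(8*16 + 12) = (1244 + 34)*(8*16 + 12) = 1278*(128 + 12) = 1278*140 = 178920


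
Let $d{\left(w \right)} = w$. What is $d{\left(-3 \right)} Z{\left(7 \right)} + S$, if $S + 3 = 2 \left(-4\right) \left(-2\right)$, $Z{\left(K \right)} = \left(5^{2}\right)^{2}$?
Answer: $-1862$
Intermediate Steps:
$Z{\left(K \right)} = 625$ ($Z{\left(K \right)} = 25^{2} = 625$)
$S = 13$ ($S = -3 + 2 \left(-4\right) \left(-2\right) = -3 - -16 = -3 + 16 = 13$)
$d{\left(-3 \right)} Z{\left(7 \right)} + S = \left(-3\right) 625 + 13 = -1875 + 13 = -1862$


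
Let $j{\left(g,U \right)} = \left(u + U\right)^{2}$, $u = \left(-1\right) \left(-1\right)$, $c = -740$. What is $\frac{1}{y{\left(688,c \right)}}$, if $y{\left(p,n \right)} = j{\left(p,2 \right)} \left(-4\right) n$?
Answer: $\frac{1}{26640} \approx 3.7538 \cdot 10^{-5}$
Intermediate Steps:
$u = 1$
$j{\left(g,U \right)} = \left(1 + U\right)^{2}$
$y{\left(p,n \right)} = - 36 n$ ($y{\left(p,n \right)} = \left(1 + 2\right)^{2} \left(-4\right) n = 3^{2} \left(-4\right) n = 9 \left(-4\right) n = - 36 n$)
$\frac{1}{y{\left(688,c \right)}} = \frac{1}{\left(-36\right) \left(-740\right)} = \frac{1}{26640}$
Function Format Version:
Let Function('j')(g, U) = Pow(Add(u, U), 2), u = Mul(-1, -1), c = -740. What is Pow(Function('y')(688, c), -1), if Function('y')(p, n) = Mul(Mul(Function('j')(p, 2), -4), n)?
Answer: Rational(1, 26640) ≈ 3.7538e-5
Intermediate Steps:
u = 1
Function('j')(g, U) = Pow(Add(1, U), 2)
Function('y')(p, n) = Mul(-36, n) (Function('y')(p, n) = Mul(Mul(Pow(Add(1, 2), 2), -4), n) = Mul(Mul(Pow(3, 2), -4), n) = Mul(Mul(9, -4), n) = Mul(-36, n))
Pow(Function('y')(688, c), -1) = Pow(Mul(-36, -740), -1) = Pow(26640, -1) = Rational(1, 26640)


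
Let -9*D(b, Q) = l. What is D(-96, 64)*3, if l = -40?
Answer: 40/3 ≈ 13.333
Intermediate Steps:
D(b, Q) = 40/9 (D(b, Q) = -⅑*(-40) = 40/9)
D(-96, 64)*3 = (40/9)*3 = 40/3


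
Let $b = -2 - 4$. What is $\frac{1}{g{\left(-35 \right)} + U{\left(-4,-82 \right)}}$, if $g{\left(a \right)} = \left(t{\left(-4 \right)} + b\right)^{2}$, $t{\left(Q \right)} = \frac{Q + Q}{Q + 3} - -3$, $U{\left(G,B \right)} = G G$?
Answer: $\frac{1}{41} \approx 0.02439$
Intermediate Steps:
$U{\left(G,B \right)} = G^{2}$
$b = -6$
$t{\left(Q \right)} = 3 + \frac{2 Q}{3 + Q}$ ($t{\left(Q \right)} = \frac{2 Q}{3 + Q} + 3 = 3 + \frac{2 Q}{3 + Q}$)
$g{\left(a \right)} = 25$ ($g{\left(a \right)} = \left(\frac{9 + 5 \left(-4\right)}{3 - 4} - 6\right)^{2} = \left(\frac{9 - 20}{-1} - 6\right)^{2} = \left(\left(-1\right) \left(-11\right) - 6\right)^{2} = \left(11 - 6\right)^{2} = 5^{2} = 25$)
$\frac{1}{g{\left(-35 \right)} + U{\left(-4,-82 \right)}} = \frac{1}{25 + \left(-4\right)^{2}} = \frac{1}{25 + 16} = \frac{1}{41}$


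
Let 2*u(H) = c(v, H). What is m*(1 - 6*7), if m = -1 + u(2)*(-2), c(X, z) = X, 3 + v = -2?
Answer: -164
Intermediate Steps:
v = -5 (v = -3 - 2 = -5)
u(H) = -5/2 (u(H) = (1/2)*(-5) = -5/2)
m = 4 (m = -1 - 5/2*(-2) = -1 + 5 = 4)
m*(1 - 6*7) = 4*(1 - 6*7) = 4*(1 - 42) = 4*(-41) = -164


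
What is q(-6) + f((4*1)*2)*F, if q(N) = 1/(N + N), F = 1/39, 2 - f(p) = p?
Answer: -37/156 ≈ -0.23718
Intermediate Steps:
f(p) = 2 - p
F = 1/39 ≈ 0.025641
q(N) = 1/(2*N)
q(-6) + f((4*1)*2)*F = (½)/(-6) + (2 - 4*1*2)*(1/39) = (½)*(-⅙) + (2 - 4*2)*(1/39) = -1/12 + (2 - 1*8)*(1/39) = -1/12 + (2 - 8)*(1/39) = -1/12 - 6*1/39 = -1/12 - 2/13 = -37/156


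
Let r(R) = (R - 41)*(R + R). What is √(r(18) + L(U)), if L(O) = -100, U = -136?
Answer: 4*I*√58 ≈ 30.463*I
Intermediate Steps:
r(R) = 2*R*(-41 + R) (r(R) = (-41 + R)*(2*R) = 2*R*(-41 + R))
√(r(18) + L(U)) = √(2*18*(-41 + 18) - 100) = √(2*18*(-23) - 100) = √(-828 - 100) = √(-928) = 4*I*√58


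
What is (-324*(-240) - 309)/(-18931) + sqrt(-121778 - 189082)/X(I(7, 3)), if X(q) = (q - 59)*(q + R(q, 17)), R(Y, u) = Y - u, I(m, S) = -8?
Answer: -7041/1721 + 2*I*sqrt(8635)/737 ≈ -4.0912 + 0.25217*I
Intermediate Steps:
X(q) = (-59 + q)*(-17 + 2*q) (X(q) = (q - 59)*(q + (q - 1*17)) = (-59 + q)*(q + (q - 17)) = (-59 + q)*(q + (-17 + q)) = (-59 + q)*(-17 + 2*q))
(-324*(-240) - 309)/(-18931) + sqrt(-121778 - 189082)/X(I(7, 3)) = (-324*(-240) - 309)/(-18931) + sqrt(-121778 - 189082)/(1003 - 135*(-8) + 2*(-8)**2) = (77760 - 309)*(-1/18931) + sqrt(-310860)/(1003 + 1080 + 2*64) = 77451*(-1/18931) + (6*I*sqrt(8635))/(1003 + 1080 + 128) = -7041/1721 + (6*I*sqrt(8635))/2211 = -7041/1721 + (6*I*sqrt(8635))*(1/2211) = -7041/1721 + 2*I*sqrt(8635)/737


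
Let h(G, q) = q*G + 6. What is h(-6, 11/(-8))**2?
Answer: 3249/16 ≈ 203.06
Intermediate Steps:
h(G, q) = 6 + G*q (h(G, q) = G*q + 6 = 6 + G*q)
h(-6, 11/(-8))**2 = (6 - 66/(-8))**2 = (6 - 66*(-1)/8)**2 = (6 - 6*(-11/8))**2 = (6 + 33/4)**2 = (57/4)**2 = 3249/16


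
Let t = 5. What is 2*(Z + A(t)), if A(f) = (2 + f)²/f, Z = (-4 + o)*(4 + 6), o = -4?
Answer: -702/5 ≈ -140.40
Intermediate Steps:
Z = -80 (Z = (-4 - 4)*(4 + 6) = -8*10 = -80)
A(f) = (2 + f)²/f
2*(Z + A(t)) = 2*(-80 + (2 + 5)²/5) = 2*(-80 + (⅕)*7²) = 2*(-80 + (⅕)*49) = 2*(-80 + 49/5) = 2*(-351/5) = -702/5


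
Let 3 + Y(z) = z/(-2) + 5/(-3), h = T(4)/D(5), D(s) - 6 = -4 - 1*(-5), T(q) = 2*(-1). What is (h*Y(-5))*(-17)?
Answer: -221/21 ≈ -10.524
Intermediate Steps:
T(q) = -2
D(s) = 7 (D(s) = 6 + (-4 - 1*(-5)) = 6 + (-4 + 5) = 6 + 1 = 7)
h = -2/7 ≈ -0.28571
Y(z) = -14/3 - z/2 (Y(z) = -3 + (z/(-2) + 5/(-3)) = -3 + (z*(-½) + 5*(-⅓)) = -3 + (-z/2 - 5/3) = -3 + (-5/3 - z/2) = -14/3 - z/2)
(h*Y(-5))*(-17) = -2*(-14/3 - ½*(-5))/7*(-17) = -2*(-14/3 + 5/2)/7*(-17) = -2/7*(-13/6)*(-17) = (13/21)*(-17) = -221/21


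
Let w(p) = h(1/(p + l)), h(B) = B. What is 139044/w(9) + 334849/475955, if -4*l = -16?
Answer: 860323266109/475955 ≈ 1.8076e+6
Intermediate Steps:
l = 4 (l = -¼*(-16) = 4)
w(p) = 1/(4 + p) (w(p) = 1/(p + 4) = 1/(4 + p))
139044/w(9) + 334849/475955 = 139044/(1/(4 + 9)) + 334849/475955 = 139044/(1/13) + 334849*(1/475955) = 139044/(1/13) + 334849/475955 = 139044*13 + 334849/475955 = 1807572 + 334849/475955 = 860323266109/475955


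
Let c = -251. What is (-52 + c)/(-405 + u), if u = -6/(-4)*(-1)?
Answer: 202/271 ≈ 0.74539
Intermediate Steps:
u = -3/2 (u = -6*(-¼)*(-1) = (3/2)*(-1) = -3/2 ≈ -1.5000)
(-52 + c)/(-405 + u) = (-52 - 251)/(-405 - 3/2) = -303/(-813/2) = -303*(-2/813) = 202/271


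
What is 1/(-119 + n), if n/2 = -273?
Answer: -1/665 ≈ -0.0015038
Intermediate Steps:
n = -546 (n = 2*(-273) = -546)
1/(-119 + n) = 1/(-119 - 546) = 1/(-665) = -1/665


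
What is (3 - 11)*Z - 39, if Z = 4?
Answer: -71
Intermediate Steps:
(3 - 11)*Z - 39 = (3 - 11)*4 - 39 = -8*4 - 39 = -32 - 39 = -71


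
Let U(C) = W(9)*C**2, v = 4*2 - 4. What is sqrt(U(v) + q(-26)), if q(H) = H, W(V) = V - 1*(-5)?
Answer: 3*sqrt(22) ≈ 14.071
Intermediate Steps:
W(V) = 5 + V (W(V) = V + 5 = 5 + V)
v = 4 (v = 8 - 4 = 4)
U(C) = 14*C**2 (U(C) = (5 + 9)*C**2 = 14*C**2)
sqrt(U(v) + q(-26)) = sqrt(14*4**2 - 26) = sqrt(14*16 - 26) = sqrt(224 - 26) = sqrt(198) = 3*sqrt(22)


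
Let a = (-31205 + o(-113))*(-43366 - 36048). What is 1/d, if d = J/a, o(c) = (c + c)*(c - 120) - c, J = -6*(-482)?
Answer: -428160581/723 ≈ -5.9220e+5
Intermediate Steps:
J = 2892
o(c) = -c + 2*c*(-120 + c) (o(c) = (2*c)*(-120 + c) - c = 2*c*(-120 + c) - c = -c + 2*c*(-120 + c))
a = -1712642324 (a = (-31205 - 113*(-241 + 2*(-113)))*(-43366 - 36048) = (-31205 - 113*(-241 - 226))*(-79414) = (-31205 - 113*(-467))*(-79414) = (-31205 + 52771)*(-79414) = 21566*(-79414) = -1712642324)
d = -723/428160581 (d = 2892/(-1712642324) = 2892*(-1/1712642324) = -723/428160581 ≈ -1.6886e-6)
1/d = 1/(-723/428160581) = -428160581/723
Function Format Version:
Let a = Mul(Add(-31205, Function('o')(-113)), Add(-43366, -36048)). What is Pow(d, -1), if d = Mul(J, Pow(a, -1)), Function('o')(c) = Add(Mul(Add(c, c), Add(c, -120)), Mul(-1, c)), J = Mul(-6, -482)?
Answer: Rational(-428160581, 723) ≈ -5.9220e+5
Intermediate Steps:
J = 2892
Function('o')(c) = Add(Mul(-1, c), Mul(2, c, Add(-120, c))) (Function('o')(c) = Add(Mul(Mul(2, c), Add(-120, c)), Mul(-1, c)) = Add(Mul(2, c, Add(-120, c)), Mul(-1, c)) = Add(Mul(-1, c), Mul(2, c, Add(-120, c))))
a = -1712642324 (a = Mul(Add(-31205, Mul(-113, Add(-241, Mul(2, -113)))), Add(-43366, -36048)) = Mul(Add(-31205, Mul(-113, Add(-241, -226))), -79414) = Mul(Add(-31205, Mul(-113, -467)), -79414) = Mul(Add(-31205, 52771), -79414) = Mul(21566, -79414) = -1712642324)
d = Rational(-723, 428160581) (d = Mul(2892, Pow(-1712642324, -1)) = Mul(2892, Rational(-1, 1712642324)) = Rational(-723, 428160581) ≈ -1.6886e-6)
Pow(d, -1) = Pow(Rational(-723, 428160581), -1) = Rational(-428160581, 723)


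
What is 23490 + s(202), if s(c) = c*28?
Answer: 29146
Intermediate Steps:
s(c) = 28*c
23490 + s(202) = 23490 + 28*202 = 23490 + 5656 = 29146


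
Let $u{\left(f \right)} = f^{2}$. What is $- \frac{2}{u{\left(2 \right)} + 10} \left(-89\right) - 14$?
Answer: $- \frac{9}{7} \approx -1.2857$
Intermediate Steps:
$- \frac{2}{u{\left(2 \right)} + 10} \left(-89\right) - 14 = - \frac{2}{2^{2} + 10} \left(-89\right) - 14 = - \frac{2}{4 + 10} \left(-89\right) - 14 = - \frac{2}{14} \left(-89\right) - 14 = \left(-2\right) \frac{1}{14} \left(-89\right) - 14 = \left(- \frac{1}{7}\right) \left(-89\right) - 14 = \frac{89}{7} - 14 = - \frac{9}{7}$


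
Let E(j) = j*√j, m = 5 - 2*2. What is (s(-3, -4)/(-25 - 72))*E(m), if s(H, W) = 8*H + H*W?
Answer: 12/97 ≈ 0.12371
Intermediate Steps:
m = 1 (m = 5 - 1*4 = 5 - 4 = 1)
E(j) = j^(3/2)
(s(-3, -4)/(-25 - 72))*E(m) = ((-3*(8 - 4))/(-25 - 72))*1^(3/2) = ((-3*4)/(-97))*1 = -1/97*(-12)*1 = (12/97)*1 = 12/97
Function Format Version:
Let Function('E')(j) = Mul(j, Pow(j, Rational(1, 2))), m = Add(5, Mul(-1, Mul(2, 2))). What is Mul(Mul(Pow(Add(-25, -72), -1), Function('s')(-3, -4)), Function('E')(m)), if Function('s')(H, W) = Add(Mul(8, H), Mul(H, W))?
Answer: Rational(12, 97) ≈ 0.12371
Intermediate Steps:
m = 1 (m = Add(5, Mul(-1, 4)) = Add(5, -4) = 1)
Function('E')(j) = Pow(j, Rational(3, 2))
Mul(Mul(Pow(Add(-25, -72), -1), Function('s')(-3, -4)), Function('E')(m)) = Mul(Mul(Pow(Add(-25, -72), -1), Mul(-3, Add(8, -4))), Pow(1, Rational(3, 2))) = Mul(Mul(Pow(-97, -1), Mul(-3, 4)), 1) = Mul(Mul(Rational(-1, 97), -12), 1) = Mul(Rational(12, 97), 1) = Rational(12, 97)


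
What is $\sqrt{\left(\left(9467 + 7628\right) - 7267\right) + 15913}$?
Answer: $\sqrt{25741} \approx 160.44$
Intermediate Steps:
$\sqrt{\left(\left(9467 + 7628\right) - 7267\right) + 15913} = \sqrt{\left(17095 - 7267\right) + 15913} = \sqrt{9828 + 15913} = \sqrt{25741}$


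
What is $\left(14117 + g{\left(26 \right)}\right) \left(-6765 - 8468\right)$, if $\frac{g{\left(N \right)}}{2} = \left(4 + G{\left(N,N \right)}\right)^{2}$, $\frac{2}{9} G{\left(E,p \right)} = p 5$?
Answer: $-10784339447$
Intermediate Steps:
$G{\left(E,p \right)} = \frac{45 p}{2}$ ($G{\left(E,p \right)} = \frac{9 p 5}{2} = \frac{9 \cdot 5 p}{2} = \frac{45 p}{2}$)
$g{\left(N \right)} = 2 \left(4 + \frac{45 N}{2}\right)^{2}$
$\left(14117 + g{\left(26 \right)}\right) \left(-6765 - 8468\right) = \left(14117 + \frac{\left(8 + 45 \cdot 26\right)^{2}}{2}\right) \left(-6765 - 8468\right) = \left(14117 + \frac{\left(8 + 1170\right)^{2}}{2}\right) \left(-15233\right) = \left(14117 + \frac{1178^{2}}{2}\right) \left(-15233\right) = \left(14117 + \frac{1}{2} \cdot 1387684\right) \left(-15233\right) = \left(14117 + 693842\right) \left(-15233\right) = 707959 \left(-15233\right) = -10784339447$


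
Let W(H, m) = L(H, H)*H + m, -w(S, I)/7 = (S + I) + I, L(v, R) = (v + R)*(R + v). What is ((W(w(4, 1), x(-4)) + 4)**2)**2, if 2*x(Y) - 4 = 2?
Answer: 7712415459279898950625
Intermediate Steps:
L(v, R) = (R + v)**2 (L(v, R) = (R + v)*(R + v) = (R + v)**2)
w(S, I) = -14*I - 7*S (w(S, I) = -7*((S + I) + I) = -7*((I + S) + I) = -7*(S + 2*I) = -14*I - 7*S)
x(Y) = 3 (x(Y) = 2 + (1/2)*2 = 2 + 1 = 3)
W(H, m) = m + 4*H**3 (W(H, m) = (H + H)**2*H + m = (2*H)**2*H + m = (4*H**2)*H + m = 4*H**3 + m = m + 4*H**3)
((W(w(4, 1), x(-4)) + 4)**2)**2 = (((3 + 4*(-14*1 - 7*4)**3) + 4)**2)**2 = (((3 + 4*(-14 - 28)**3) + 4)**2)**2 = (((3 + 4*(-42)**3) + 4)**2)**2 = (((3 + 4*(-74088)) + 4)**2)**2 = (((3 - 296352) + 4)**2)**2 = ((-296349 + 4)**2)**2 = ((-296345)**2)**2 = 87820359025**2 = 7712415459279898950625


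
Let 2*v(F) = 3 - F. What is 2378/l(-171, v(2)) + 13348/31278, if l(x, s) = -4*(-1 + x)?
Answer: 20890627/5379816 ≈ 3.8831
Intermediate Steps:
v(F) = 3/2 - F/2 (v(F) = (3 - F)/2 = 3/2 - F/2)
l(x, s) = 4 - 4*x
2378/l(-171, v(2)) + 13348/31278 = 2378/(4 - 4*(-171)) + 13348/31278 = 2378/(4 + 684) + 13348*(1/31278) = 2378/688 + 6674/15639 = 2378*(1/688) + 6674/15639 = 1189/344 + 6674/15639 = 20890627/5379816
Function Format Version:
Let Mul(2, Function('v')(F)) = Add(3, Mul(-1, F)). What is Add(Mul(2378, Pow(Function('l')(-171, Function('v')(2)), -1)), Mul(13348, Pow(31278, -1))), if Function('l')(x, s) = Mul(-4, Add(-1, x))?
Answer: Rational(20890627, 5379816) ≈ 3.8831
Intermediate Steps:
Function('v')(F) = Add(Rational(3, 2), Mul(Rational(-1, 2), F)) (Function('v')(F) = Mul(Rational(1, 2), Add(3, Mul(-1, F))) = Add(Rational(3, 2), Mul(Rational(-1, 2), F)))
Function('l')(x, s) = Add(4, Mul(-4, x))
Add(Mul(2378, Pow(Function('l')(-171, Function('v')(2)), -1)), Mul(13348, Pow(31278, -1))) = Add(Mul(2378, Pow(Add(4, Mul(-4, -171)), -1)), Mul(13348, Pow(31278, -1))) = Add(Mul(2378, Pow(Add(4, 684), -1)), Mul(13348, Rational(1, 31278))) = Add(Mul(2378, Pow(688, -1)), Rational(6674, 15639)) = Add(Mul(2378, Rational(1, 688)), Rational(6674, 15639)) = Add(Rational(1189, 344), Rational(6674, 15639)) = Rational(20890627, 5379816)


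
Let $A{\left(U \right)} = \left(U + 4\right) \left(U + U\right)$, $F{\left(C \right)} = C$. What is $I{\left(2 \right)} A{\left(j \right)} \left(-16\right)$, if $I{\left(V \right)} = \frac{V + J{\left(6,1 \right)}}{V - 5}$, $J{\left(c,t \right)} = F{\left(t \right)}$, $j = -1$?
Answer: $-96$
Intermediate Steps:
$J{\left(c,t \right)} = t$
$A{\left(U \right)} = 2 U \left(4 + U\right)$ ($A{\left(U \right)} = \left(4 + U\right) 2 U = 2 U \left(4 + U\right)$)
$I{\left(V \right)} = \frac{1 + V}{-5 + V}$ ($I{\left(V \right)} = \frac{V + 1}{V - 5} = \frac{1 + V}{-5 + V}$)
$I{\left(2 \right)} A{\left(j \right)} \left(-16\right) = \frac{1 + 2}{-5 + 2} \cdot 2 \left(-1\right) \left(4 - 1\right) \left(-16\right) = \frac{1}{-3} \cdot 3 \cdot 2 \left(-1\right) 3 \left(-16\right) = \left(- \frac{1}{3}\right) 3 \left(-6\right) \left(-16\right) = \left(-1\right) \left(-6\right) \left(-16\right) = 6 \left(-16\right) = -96$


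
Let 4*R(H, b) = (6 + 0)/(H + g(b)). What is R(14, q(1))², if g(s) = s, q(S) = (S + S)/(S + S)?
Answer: 1/100 ≈ 0.010000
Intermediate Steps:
q(S) = 1 (q(S) = (2*S)/((2*S)) = (2*S)*(1/(2*S)) = 1)
R(H, b) = 3/(2*(H + b)) (R(H, b) = ((6 + 0)/(H + b))/4 = (6/(H + b))/4 = 3/(2*(H + b)))
R(14, q(1))² = (3/(2*(14 + 1)))² = ((3/2)/15)² = ((3/2)*(1/15))² = (⅒)² = 1/100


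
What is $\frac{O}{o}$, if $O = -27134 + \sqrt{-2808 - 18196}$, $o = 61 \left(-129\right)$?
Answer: $\frac{27134}{7869} - \frac{2 i \sqrt{5251}}{7869} \approx 3.4482 - 0.018418 i$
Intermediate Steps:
$o = -7869$
$O = -27134 + 2 i \sqrt{5251}$ ($O = -27134 + \sqrt{-21004} = -27134 + 2 i \sqrt{5251} \approx -27134.0 + 144.93 i$)
$\frac{O}{o} = \frac{-27134 + 2 i \sqrt{5251}}{-7869} = \left(-27134 + 2 i \sqrt{5251}\right) \left(- \frac{1}{7869}\right) = \frac{27134}{7869} - \frac{2 i \sqrt{5251}}{7869}$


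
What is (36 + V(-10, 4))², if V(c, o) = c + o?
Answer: 900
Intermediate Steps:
(36 + V(-10, 4))² = (36 + (-10 + 4))² = (36 - 6)² = 30² = 900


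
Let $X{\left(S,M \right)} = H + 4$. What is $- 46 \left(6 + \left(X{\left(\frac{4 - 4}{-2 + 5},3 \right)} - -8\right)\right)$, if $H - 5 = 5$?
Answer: $-1288$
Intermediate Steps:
$H = 10$ ($H = 5 + 5 = 10$)
$X{\left(S,M \right)} = 14$ ($X{\left(S,M \right)} = 10 + 4 = 14$)
$- 46 \left(6 + \left(X{\left(\frac{4 - 4}{-2 + 5},3 \right)} - -8\right)\right) = - 46 \left(6 + \left(14 - -8\right)\right) = - 46 \left(6 + \left(14 + 8\right)\right) = - 46 \left(6 + 22\right) = \left(-46\right) 28 = -1288$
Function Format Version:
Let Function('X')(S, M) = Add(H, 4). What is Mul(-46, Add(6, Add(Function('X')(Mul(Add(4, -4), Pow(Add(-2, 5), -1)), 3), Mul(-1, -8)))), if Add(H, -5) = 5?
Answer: -1288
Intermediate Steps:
H = 10 (H = Add(5, 5) = 10)
Function('X')(S, M) = 14 (Function('X')(S, M) = Add(10, 4) = 14)
Mul(-46, Add(6, Add(Function('X')(Mul(Add(4, -4), Pow(Add(-2, 5), -1)), 3), Mul(-1, -8)))) = Mul(-46, Add(6, Add(14, Mul(-1, -8)))) = Mul(-46, Add(6, Add(14, 8))) = Mul(-46, Add(6, 22)) = Mul(-46, 28) = -1288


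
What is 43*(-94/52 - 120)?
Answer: -136181/26 ≈ -5237.7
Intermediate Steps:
43*(-94/52 - 120) = 43*(-94*1/52 - 120) = 43*(-47/26 - 120) = 43*(-3167/26) = -136181/26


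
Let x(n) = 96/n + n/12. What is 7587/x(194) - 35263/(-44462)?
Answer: 196669864219/431148014 ≈ 456.15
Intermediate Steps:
x(n) = 96/n + n/12 (x(n) = 96/n + n*(1/12) = 96/n + n/12)
7587/x(194) - 35263/(-44462) = 7587/(96/194 + (1/12)*194) - 35263/(-44462) = 7587/(96*(1/194) + 97/6) - 35263*(-1/44462) = 7587/(48/97 + 97/6) + 35263/44462 = 7587/(9697/582) + 35263/44462 = 7587*(582/9697) + 35263/44462 = 4415634/9697 + 35263/44462 = 196669864219/431148014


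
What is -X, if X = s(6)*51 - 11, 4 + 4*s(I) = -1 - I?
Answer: 605/4 ≈ 151.25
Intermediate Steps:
s(I) = -5/4 - I/4 (s(I) = -1 + (-1 - I)/4 = -1 + (-¼ - I/4) = -5/4 - I/4)
X = -605/4 (X = (-5/4 - ¼*6)*51 - 11 = (-5/4 - 3/2)*51 - 11 = -11/4*51 - 11 = -561/4 - 11 = -605/4 ≈ -151.25)
-X = -1*(-605/4) = 605/4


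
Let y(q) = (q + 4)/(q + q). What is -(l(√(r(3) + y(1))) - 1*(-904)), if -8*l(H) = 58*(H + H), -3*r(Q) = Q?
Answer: -904 + 29*√6/4 ≈ -886.24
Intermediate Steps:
y(q) = (4 + q)/(2*q) (y(q) = (4 + q)/((2*q)) = (4 + q)*(1/(2*q)) = (4 + q)/(2*q))
r(Q) = -Q/3
l(H) = -29*H/2 (l(H) = -29*(H + H)/4 = -29*2*H/4 = -29*H/2)
-(l(√(r(3) + y(1))) - 1*(-904)) = -(-29*√(-⅓*3 + (½)*(4 + 1)/1)/2 - 1*(-904)) = -(-29*√(-1 + (½)*1*5)/2 + 904) = -(-29*√(-1 + 5/2)/2 + 904) = -(-29*√6/4 + 904) = -(904 - 29*√6/4) = -904 + 29*√6/4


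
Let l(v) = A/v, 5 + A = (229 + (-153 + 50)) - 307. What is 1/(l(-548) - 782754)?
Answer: -274/214474503 ≈ -1.2775e-6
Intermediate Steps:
A = -186 (A = -5 + ((229 + (-153 + 50)) - 307) = -5 + ((229 - 103) - 307) = -5 + (126 - 307) = -5 - 181 = -186)
l(v) = -186/v
1/(l(-548) - 782754) = 1/(-186/(-548) - 782754) = 1/(-186*(-1/548) - 782754) = 1/(93/274 - 782754) = 1/(-214474503/274) = -274/214474503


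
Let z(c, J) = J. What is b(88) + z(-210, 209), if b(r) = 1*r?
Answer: 297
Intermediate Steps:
b(r) = r
b(88) + z(-210, 209) = 88 + 209 = 297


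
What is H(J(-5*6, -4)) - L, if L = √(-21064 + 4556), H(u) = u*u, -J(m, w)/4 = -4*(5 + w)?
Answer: 256 - 2*I*√4127 ≈ 256.0 - 128.48*I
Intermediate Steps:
J(m, w) = 80 + 16*w (J(m, w) = -(-16)*(5 + w) = -4*(-20 - 4*w) = 80 + 16*w)
H(u) = u²
L = 2*I*√4127 (L = √(-16508) = 2*I*√4127 ≈ 128.48*I)
H(J(-5*6, -4)) - L = (80 + 16*(-4))² - 2*I*√4127 = (80 - 64)² - 2*I*√4127 = 16² - 2*I*√4127 = 256 - 2*I*√4127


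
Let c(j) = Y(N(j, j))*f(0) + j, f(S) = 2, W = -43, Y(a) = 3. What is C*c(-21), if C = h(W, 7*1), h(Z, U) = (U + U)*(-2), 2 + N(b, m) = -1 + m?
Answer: 420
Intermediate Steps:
N(b, m) = -3 + m (N(b, m) = -2 + (-1 + m) = -3 + m)
c(j) = 6 + j (c(j) = 3*2 + j = 6 + j)
h(Z, U) = -4*U (h(Z, U) = (2*U)*(-2) = -4*U)
C = -28 ≈ -28.000
C*c(-21) = -28*(6 - 21) = -28*(-15) = 420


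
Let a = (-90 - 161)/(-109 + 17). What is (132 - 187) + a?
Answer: -4809/92 ≈ -52.272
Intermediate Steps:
a = 251/92 (a = -251/(-92) = -251*(-1/92) = 251/92 ≈ 2.7283)
(132 - 187) + a = (132 - 187) + 251/92 = -55 + 251/92 = -4809/92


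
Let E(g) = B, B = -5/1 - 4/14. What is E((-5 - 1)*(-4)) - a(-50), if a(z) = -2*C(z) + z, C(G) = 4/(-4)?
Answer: 299/7 ≈ 42.714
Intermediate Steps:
C(G) = -1 (C(G) = 4*(-1/4) = -1)
a(z) = 2 + z (a(z) = -2*(-1) + z = 2 + z)
B = -37/7 (B = -5*1 - 4*1/14 = -5 - 2/7 = -37/7 ≈ -5.2857)
E(g) = -37/7
E((-5 - 1)*(-4)) - a(-50) = -37/7 - (2 - 50) = -37/7 - 1*(-48) = -37/7 + 48 = 299/7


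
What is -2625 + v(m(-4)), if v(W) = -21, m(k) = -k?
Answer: -2646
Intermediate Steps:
-2625 + v(m(-4)) = -2625 - 21 = -2646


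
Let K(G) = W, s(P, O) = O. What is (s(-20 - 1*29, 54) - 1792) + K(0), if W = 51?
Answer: -1687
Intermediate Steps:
K(G) = 51
(s(-20 - 1*29, 54) - 1792) + K(0) = (54 - 1792) + 51 = -1738 + 51 = -1687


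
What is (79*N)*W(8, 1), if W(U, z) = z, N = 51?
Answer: 4029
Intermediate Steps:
(79*N)*W(8, 1) = (79*51)*1 = 4029*1 = 4029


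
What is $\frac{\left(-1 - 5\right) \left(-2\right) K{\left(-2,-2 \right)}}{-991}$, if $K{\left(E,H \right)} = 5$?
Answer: $- \frac{60}{991} \approx -0.060545$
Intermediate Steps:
$\frac{\left(-1 - 5\right) \left(-2\right) K{\left(-2,-2 \right)}}{-991} = \frac{\left(-1 - 5\right) \left(-2\right) 5}{-991} = \left(-6\right) \left(-2\right) 5 \left(- \frac{1}{991}\right) = 12 \cdot 5 \left(- \frac{1}{991}\right) = 60 \left(- \frac{1}{991}\right) = - \frac{60}{991}$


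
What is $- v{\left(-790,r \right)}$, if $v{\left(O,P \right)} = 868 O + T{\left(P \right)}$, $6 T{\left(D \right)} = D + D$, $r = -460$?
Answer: $\frac{2057620}{3} \approx 6.8587 \cdot 10^{5}$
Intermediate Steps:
$T{\left(D \right)} = \frac{D}{3}$ ($T{\left(D \right)} = \frac{D + D}{6} = \frac{2 D}{6} = \frac{D}{3}$)
$v{\left(O,P \right)} = 868 O + \frac{P}{3}$
$- v{\left(-790,r \right)} = - (868 \left(-790\right) + \frac{1}{3} \left(-460\right)) = - (-685720 - \frac{460}{3}) = \left(-1\right) \left(- \frac{2057620}{3}\right) = \frac{2057620}{3}$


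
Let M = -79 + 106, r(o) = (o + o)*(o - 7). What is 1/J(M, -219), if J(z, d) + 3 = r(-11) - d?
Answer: 1/612 ≈ 0.0016340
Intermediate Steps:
r(o) = 2*o*(-7 + o) (r(o) = (2*o)*(-7 + o) = 2*o*(-7 + o))
M = 27
J(z, d) = 393 - d (J(z, d) = -3 + (2*(-11)*(-7 - 11) - d) = -3 + (2*(-11)*(-18) - d) = -3 + (396 - d) = 393 - d)
1/J(M, -219) = 1/(393 - 1*(-219)) = 1/(393 + 219) = 1/612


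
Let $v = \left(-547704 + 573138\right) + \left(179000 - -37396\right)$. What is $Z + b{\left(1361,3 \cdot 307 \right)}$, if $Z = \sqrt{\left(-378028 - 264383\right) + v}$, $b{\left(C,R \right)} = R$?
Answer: $921 + 3 i \sqrt{44509} \approx 921.0 + 632.92 i$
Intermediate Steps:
$v = 241830$ ($v = 25434 + \left(179000 + 37396\right) = 25434 + 216396 = 241830$)
$Z = 3 i \sqrt{44509}$ ($Z = \sqrt{\left(-378028 - 264383\right) + 241830} = \sqrt{-642411 + 241830} = \sqrt{-400581} = 3 i \sqrt{44509} \approx 632.92 i$)
$Z + b{\left(1361,3 \cdot 307 \right)} = 3 i \sqrt{44509} + 3 \cdot 307 = 3 i \sqrt{44509} + 921 = 921 + 3 i \sqrt{44509}$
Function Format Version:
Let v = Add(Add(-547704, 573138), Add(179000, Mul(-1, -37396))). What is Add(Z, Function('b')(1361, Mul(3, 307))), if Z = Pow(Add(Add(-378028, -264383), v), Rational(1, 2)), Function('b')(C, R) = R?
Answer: Add(921, Mul(3, I, Pow(44509, Rational(1, 2)))) ≈ Add(921.00, Mul(632.92, I))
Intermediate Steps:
v = 241830 (v = Add(25434, Add(179000, 37396)) = Add(25434, 216396) = 241830)
Z = Mul(3, I, Pow(44509, Rational(1, 2))) (Z = Pow(Add(Add(-378028, -264383), 241830), Rational(1, 2)) = Pow(Add(-642411, 241830), Rational(1, 2)) = Pow(-400581, Rational(1, 2)) = Mul(3, I, Pow(44509, Rational(1, 2))) ≈ Mul(632.92, I))
Add(Z, Function('b')(1361, Mul(3, 307))) = Add(Mul(3, I, Pow(44509, Rational(1, 2))), Mul(3, 307)) = Add(Mul(3, I, Pow(44509, Rational(1, 2))), 921) = Add(921, Mul(3, I, Pow(44509, Rational(1, 2))))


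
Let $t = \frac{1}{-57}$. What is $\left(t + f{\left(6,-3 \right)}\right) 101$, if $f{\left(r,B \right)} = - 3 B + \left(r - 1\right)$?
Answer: $\frac{80497}{57} \approx 1412.2$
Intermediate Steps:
$f{\left(r,B \right)} = -1 + r - 3 B$ ($f{\left(r,B \right)} = - 3 B + \left(-1 + r\right) = -1 + r - 3 B$)
$t = - \frac{1}{57} \approx -0.017544$
$\left(t + f{\left(6,-3 \right)}\right) 101 = \left(- \frac{1}{57} - -14\right) 101 = \left(- \frac{1}{57} + \left(-1 + 6 + 9\right)\right) 101 = \left(- \frac{1}{57} + 14\right) 101 = \frac{797}{57} \cdot 101 = \frac{80497}{57}$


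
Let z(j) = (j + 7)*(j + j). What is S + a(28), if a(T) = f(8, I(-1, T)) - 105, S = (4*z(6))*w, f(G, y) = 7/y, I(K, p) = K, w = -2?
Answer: -1360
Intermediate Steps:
z(j) = 2*j*(7 + j) (z(j) = (7 + j)*(2*j) = 2*j*(7 + j))
S = -1248 (S = (4*(2*6*(7 + 6)))*(-2) = (4*(2*6*13))*(-2) = (4*156)*(-2) = 624*(-2) = -1248)
a(T) = -112 (a(T) = 7/(-1) - 105 = 7*(-1) - 105 = -7 - 105 = -112)
S + a(28) = -1248 - 112 = -1360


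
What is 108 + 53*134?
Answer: 7210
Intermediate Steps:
108 + 53*134 = 108 + 7102 = 7210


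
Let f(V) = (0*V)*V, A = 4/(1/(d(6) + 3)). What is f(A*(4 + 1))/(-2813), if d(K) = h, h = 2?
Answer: 0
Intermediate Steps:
d(K) = 2
A = 20 (A = 4/(1/(2 + 3)) = 4/(1/5) = 4/(⅕) = 4*5 = 20)
f(V) = 0 (f(V) = 0*V = 0)
f(A*(4 + 1))/(-2813) = 0/(-2813) = 0*(-1/2813) = 0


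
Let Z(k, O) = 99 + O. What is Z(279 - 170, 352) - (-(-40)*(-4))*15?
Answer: 2851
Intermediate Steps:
Z(279 - 170, 352) - (-(-40)*(-4))*15 = (99 + 352) - (-(-40)*(-4))*15 = 451 - (-40*4)*15 = 451 - (-160)*15 = 451 - 1*(-2400) = 451 + 2400 = 2851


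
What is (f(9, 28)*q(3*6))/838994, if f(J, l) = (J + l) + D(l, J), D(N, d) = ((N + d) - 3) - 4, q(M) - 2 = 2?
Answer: 134/419497 ≈ 0.00031943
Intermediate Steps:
q(M) = 4 (q(M) = 2 + 2 = 4)
D(N, d) = -7 + N + d (D(N, d) = (-3 + N + d) - 4 = -7 + N + d)
f(J, l) = -7 + 2*J + 2*l (f(J, l) = (J + l) + (-7 + l + J) = (J + l) + (-7 + J + l) = -7 + 2*J + 2*l)
(f(9, 28)*q(3*6))/838994 = ((-7 + 2*9 + 2*28)*4)/838994 = ((-7 + 18 + 56)*4)*(1/838994) = (67*4)*(1/838994) = 268*(1/838994) = 134/419497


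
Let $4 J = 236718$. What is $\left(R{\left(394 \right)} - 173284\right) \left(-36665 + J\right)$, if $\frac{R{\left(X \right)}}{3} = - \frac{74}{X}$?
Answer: $- \frac{1537157629711}{394} \approx -3.9014 \cdot 10^{9}$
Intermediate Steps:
$R{\left(X \right)} = - \frac{222}{X}$ ($R{\left(X \right)} = 3 \left(- \frac{74}{X}\right) = - \frac{222}{X}$)
$J = \frac{118359}{2}$ ($J = \frac{1}{4} \cdot 236718 = \frac{118359}{2} \approx 59180.0$)
$\left(R{\left(394 \right)} - 173284\right) \left(-36665 + J\right) = \left(- \frac{222}{394} - 173284\right) \left(-36665 + \frac{118359}{2}\right) = \left(\left(-222\right) \frac{1}{394} - 173284\right) \frac{45029}{2} = \left(- \frac{111}{197} - 173284\right) \frac{45029}{2} = \left(- \frac{34137059}{197}\right) \frac{45029}{2} = - \frac{1537157629711}{394}$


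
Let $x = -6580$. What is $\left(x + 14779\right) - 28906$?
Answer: $-20707$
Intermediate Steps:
$\left(x + 14779\right) - 28906 = \left(-6580 + 14779\right) - 28906 = 8199 - 28906 = -20707$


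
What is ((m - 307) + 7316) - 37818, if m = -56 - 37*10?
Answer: -31235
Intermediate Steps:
m = -426 (m = -56 - 370 = -426)
((m - 307) + 7316) - 37818 = ((-426 - 307) + 7316) - 37818 = (-733 + 7316) - 37818 = 6583 - 37818 = -31235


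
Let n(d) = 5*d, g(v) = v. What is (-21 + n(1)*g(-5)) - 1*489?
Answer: -535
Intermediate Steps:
(-21 + n(1)*g(-5)) - 1*489 = (-21 + (5*1)*(-5)) - 1*489 = (-21 + 5*(-5)) - 489 = (-21 - 25) - 489 = -46 - 489 = -535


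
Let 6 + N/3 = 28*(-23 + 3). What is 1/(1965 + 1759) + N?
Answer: -6323351/3724 ≈ -1698.0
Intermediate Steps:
N = -1698 (N = -18 + 3*(28*(-23 + 3)) = -18 + 3*(28*(-20)) = -18 + 3*(-560) = -18 - 1680 = -1698)
1/(1965 + 1759) + N = 1/(1965 + 1759) - 1698 = 1/3724 - 1698 = -6323351/3724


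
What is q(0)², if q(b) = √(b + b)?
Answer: 0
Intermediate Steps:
q(b) = √2*√b (q(b) = √(2*b) = √2*√b)
q(0)² = (√2*√0)² = (√2*0)² = 0² = 0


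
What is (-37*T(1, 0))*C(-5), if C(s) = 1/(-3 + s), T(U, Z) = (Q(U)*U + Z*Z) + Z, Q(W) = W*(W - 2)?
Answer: -37/8 ≈ -4.6250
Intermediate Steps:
Q(W) = W*(-2 + W)
T(U, Z) = Z + Z² + U²*(-2 + U) (T(U, Z) = ((U*(-2 + U))*U + Z*Z) + Z = (U²*(-2 + U) + Z²) + Z = (Z² + U²*(-2 + U)) + Z = Z + Z² + U²*(-2 + U))
(-37*T(1, 0))*C(-5) = (-37*(0 + 0² + 1²*(-2 + 1)))/(-3 - 5) = -37*(0 + 0 + 1*(-1))/(-8) = -37*(0 + 0 - 1)*(-⅛) = -37*(-1)*(-⅛) = 37*(-⅛) = -37/8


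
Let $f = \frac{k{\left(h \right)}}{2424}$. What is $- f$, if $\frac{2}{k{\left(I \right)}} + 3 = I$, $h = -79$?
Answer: $\frac{1}{99384} \approx 1.0062 \cdot 10^{-5}$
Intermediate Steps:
$k{\left(I \right)} = \frac{2}{-3 + I}$
$f = - \frac{1}{99384}$ ($f = \frac{2 \frac{1}{-3 - 79}}{2424} = \frac{2}{-82} \cdot \frac{1}{2424} = 2 \left(- \frac{1}{82}\right) \frac{1}{2424} = \left(- \frac{1}{41}\right) \frac{1}{2424} = - \frac{1}{99384} \approx -1.0062 \cdot 10^{-5}$)
$- f = \left(-1\right) \left(- \frac{1}{99384}\right) = \frac{1}{99384}$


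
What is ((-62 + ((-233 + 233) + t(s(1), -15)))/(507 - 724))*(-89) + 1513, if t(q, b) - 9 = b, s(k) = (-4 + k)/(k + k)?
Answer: 322269/217 ≈ 1485.1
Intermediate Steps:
s(k) = (-4 + k)/(2*k) (s(k) = (-4 + k)/((2*k)) = (-4 + k)*(1/(2*k)) = (-4 + k)/(2*k))
t(q, b) = 9 + b
((-62 + ((-233 + 233) + t(s(1), -15)))/(507 - 724))*(-89) + 1513 = ((-62 + ((-233 + 233) + (9 - 15)))/(507 - 724))*(-89) + 1513 = ((-62 + (0 - 6))/(-217))*(-89) + 1513 = ((-62 - 6)*(-1/217))*(-89) + 1513 = -68*(-1/217)*(-89) + 1513 = (68/217)*(-89) + 1513 = -6052/217 + 1513 = 322269/217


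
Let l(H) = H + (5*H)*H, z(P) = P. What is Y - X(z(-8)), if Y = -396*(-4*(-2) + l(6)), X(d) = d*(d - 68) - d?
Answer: -77440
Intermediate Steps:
l(H) = H + 5*H²
X(d) = -d + d*(-68 + d) (X(d) = d*(-68 + d) - d = -d + d*(-68 + d))
Y = -76824 (Y = -396*(-4*(-2) + 6*(1 + 5*6)) = -396*(8 + 6*(1 + 30)) = -396*(8 + 6*31) = -396*(8 + 186) = -396*194 = -76824)
Y - X(z(-8)) = -76824 - (-8)*(-69 - 8) = -76824 - (-8)*(-77) = -76824 - 1*616 = -76824 - 616 = -77440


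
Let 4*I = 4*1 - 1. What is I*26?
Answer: 39/2 ≈ 19.500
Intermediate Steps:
I = ¾ (I = (4*1 - 1)/4 = (4 - 1)/4 = (¼)*3 = ¾ ≈ 0.75000)
I*26 = (¾)*26 = 39/2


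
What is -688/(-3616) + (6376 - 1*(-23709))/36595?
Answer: 1674559/1654094 ≈ 1.0124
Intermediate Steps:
-688/(-3616) + (6376 - 1*(-23709))/36595 = -688*(-1/3616) + (6376 + 23709)*(1/36595) = 43/226 + 30085*(1/36595) = 43/226 + 6017/7319 = 1674559/1654094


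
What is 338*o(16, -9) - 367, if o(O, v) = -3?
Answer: -1381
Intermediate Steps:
338*o(16, -9) - 367 = 338*(-3) - 367 = -1014 - 367 = -1381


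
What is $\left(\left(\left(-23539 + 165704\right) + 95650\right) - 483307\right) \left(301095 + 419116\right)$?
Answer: $-176806038812$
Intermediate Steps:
$\left(\left(\left(-23539 + 165704\right) + 95650\right) - 483307\right) \left(301095 + 419116\right) = \left(\left(142165 + 95650\right) - 483307\right) 720211 = \left(237815 - 483307\right) 720211 = \left(-245492\right) 720211 = -176806038812$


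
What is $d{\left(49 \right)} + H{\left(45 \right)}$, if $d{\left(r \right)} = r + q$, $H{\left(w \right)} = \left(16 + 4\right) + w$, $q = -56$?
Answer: $58$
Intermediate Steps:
$H{\left(w \right)} = 20 + w$
$d{\left(r \right)} = -56 + r$ ($d{\left(r \right)} = r - 56 = -56 + r$)
$d{\left(49 \right)} + H{\left(45 \right)} = \left(-56 + 49\right) + \left(20 + 45\right) = -7 + 65 = 58$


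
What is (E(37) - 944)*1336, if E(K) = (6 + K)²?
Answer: 1209080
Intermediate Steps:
(E(37) - 944)*1336 = ((6 + 37)² - 944)*1336 = (43² - 944)*1336 = (1849 - 944)*1336 = 905*1336 = 1209080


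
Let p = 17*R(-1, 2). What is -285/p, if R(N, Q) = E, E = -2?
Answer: 285/34 ≈ 8.3824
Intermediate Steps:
R(N, Q) = -2
p = -34 (p = 17*(-2) = -34)
-285/p = -285/(-34) = -285*(-1/34) = 285/34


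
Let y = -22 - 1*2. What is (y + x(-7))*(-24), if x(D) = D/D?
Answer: 552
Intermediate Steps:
x(D) = 1
y = -24 (y = -22 - 2 = -24)
(y + x(-7))*(-24) = (-24 + 1)*(-24) = -23*(-24) = 552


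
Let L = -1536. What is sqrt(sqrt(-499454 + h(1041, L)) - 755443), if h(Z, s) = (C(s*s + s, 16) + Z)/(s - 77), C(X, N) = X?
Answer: sqrt(-1965488178667 + 1613*I*sqrt(1303268680139))/1613 ≈ 0.40715 + 869.16*I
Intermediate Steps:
h(Z, s) = (Z + s + s**2)/(-77 + s) (h(Z, s) = ((s*s + s) + Z)/(s - 77) = ((s**2 + s) + Z)/(-77 + s) = ((s + s**2) + Z)/(-77 + s) = (Z + s + s**2)/(-77 + s))
sqrt(sqrt(-499454 + h(1041, L)) - 755443) = sqrt(sqrt(-499454 + (1041 - 1536*(1 - 1536))/(-77 - 1536)) - 755443) = sqrt(sqrt(-499454 + (1041 - 1536*(-1535))/(-1613)) - 755443) = sqrt(sqrt(-499454 - (1041 + 2357760)/1613) - 755443) = sqrt(sqrt(-499454 - 1/1613*2358801) - 755443) = sqrt(sqrt(-499454 - 2358801/1613) - 755443) = sqrt(sqrt(-807978103/1613) - 755443) = sqrt(I*sqrt(1303268680139)/1613 - 755443) = sqrt(-755443 + I*sqrt(1303268680139)/1613)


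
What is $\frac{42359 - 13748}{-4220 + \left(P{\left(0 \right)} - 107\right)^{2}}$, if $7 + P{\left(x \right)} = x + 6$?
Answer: $\frac{28611}{7444} \approx 3.8435$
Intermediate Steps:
$P{\left(x \right)} = -1 + x$ ($P{\left(x \right)} = -7 + \left(x + 6\right) = -7 + \left(6 + x\right) = -1 + x$)
$\frac{42359 - 13748}{-4220 + \left(P{\left(0 \right)} - 107\right)^{2}} = \frac{42359 - 13748}{-4220 + \left(\left(-1 + 0\right) - 107\right)^{2}} = \frac{28611}{-4220 + \left(-1 - 107\right)^{2}} = \frac{28611}{-4220 + \left(-108\right)^{2}} = \frac{28611}{-4220 + 11664} = \frac{28611}{7444}$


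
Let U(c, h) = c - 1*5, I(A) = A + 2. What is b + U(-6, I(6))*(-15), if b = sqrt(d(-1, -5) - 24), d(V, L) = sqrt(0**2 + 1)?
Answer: 165 + I*sqrt(23) ≈ 165.0 + 4.7958*I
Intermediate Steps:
d(V, L) = 1 (d(V, L) = sqrt(0 + 1) = sqrt(1) = 1)
I(A) = 2 + A
U(c, h) = -5 + c (U(c, h) = c - 5 = -5 + c)
b = I*sqrt(23) (b = sqrt(1 - 24) = sqrt(-23) = I*sqrt(23) ≈ 4.7958*I)
b + U(-6, I(6))*(-15) = I*sqrt(23) + (-5 - 6)*(-15) = I*sqrt(23) - 11*(-15) = I*sqrt(23) + 165 = 165 + I*sqrt(23)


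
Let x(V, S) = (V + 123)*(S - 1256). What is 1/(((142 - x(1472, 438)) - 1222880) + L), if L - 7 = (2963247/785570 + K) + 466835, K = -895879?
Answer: -785570/272640888803 ≈ -2.8813e-6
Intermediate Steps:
x(V, S) = (-1256 + S)*(123 + V) (x(V, S) = (123 + V)*(-1256 + S) = (-1256 + S)*(123 + V))
L = -337035632843/785570 (L = 7 + ((2963247/785570 - 895879) + 466835) = 7 + (-703772702783/785570 + 466835) = 7 - 337041131833/785570 = -337035632843/785570 ≈ -4.2903e+5)
1/(((142 - x(1472, 438)) - 1222880) + L) = 1/(((142 - (-154488 - 1256*1472 + 123*438 + 438*1472)) - 1222880) - 337035632843/785570) = 1/(((142 - (-154488 - 1848832 + 53874 + 644736)) - 1222880) - 337035632843/785570) = 1/(((142 - 1*(-1304710)) - 1222880) - 337035632843/785570) = 1/(((142 + 1304710) - 1222880) - 337035632843/785570) = 1/((1304852 - 1222880) - 337035632843/785570) = 1/(81972 - 337035632843/785570) = 1/(-272640888803/785570) = -785570/272640888803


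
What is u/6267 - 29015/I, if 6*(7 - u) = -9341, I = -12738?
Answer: 100878557/39914523 ≈ 2.5274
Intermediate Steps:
u = 9383/6 (u = 7 - ⅙*(-9341) = 7 + 9341/6 = 9383/6 ≈ 1563.8)
u/6267 - 29015/I = (9383/6)/6267 - 29015/(-12738) = (9383/6)*(1/6267) - 29015*(-1/12738) = 9383/37602 + 29015/12738 = 100878557/39914523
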